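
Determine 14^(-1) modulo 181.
14^(-1) ≡ 13 (mod 181). Verification: 14 × 13 = 182 ≡ 1 (mod 181)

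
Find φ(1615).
1152

Prime factorization: 1615 = 5 × 17 × 19
Using the formula φ(n) = n × Π(1 - 1/p) for each prime factor p:
φ(1615) = 1615 × (1 - 1/5) × (1 - 1/17) × (1 - 1/19)
φ(1615) = 1152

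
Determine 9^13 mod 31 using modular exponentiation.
Using repeated squaring. 13 = 8 + 4 + 1 (binary 1101). Repeated squaring mod 31: 9^1 ≡ 9; 9^2 ≡ 9² = 81 ≡ 19; 9^4 ≡ 19² = 361 ≡ 20; 9^8 ≡ 20² = 400 ≡ 28. Multiply: 9^13 = 9^8 × 9^4 × 9^1 ≡ 28 × 20 × 9 (mod 31): 28 × 20 = 560 ≡ 2; 2 × 9 = 18 ≡ 18. So 9^13 ≡ 18 (mod 31).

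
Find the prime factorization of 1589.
7 × 227

Divide by primes starting from smallest:
1589 ÷ 7 = 227
227 ÷ 227 = 1

1589 = 7 × 227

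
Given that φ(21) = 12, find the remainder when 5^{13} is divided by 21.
By Euler: 5^{12} ≡ 1 (mod 21) since gcd(5, 21) = 1. 13 = 1×12 + 1. So 5^{13} ≡ 5^{1} ≡ 5 (mod 21)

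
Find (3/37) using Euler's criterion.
(3/37) = 3^{18} mod 37 = 1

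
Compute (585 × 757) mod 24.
21

(585 × 757) = 442845
442845 mod 24 = 21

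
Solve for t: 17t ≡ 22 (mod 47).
40

Since gcd(17, 47) = 1 divides 22, a solution exists.
Multiply both sides by the inverse of 17 mod 47:
  17^(-1) mod 47 = 36
  x ≡ 36 × 22 ≡ 792 ≡ 40 (mod 47)
Verification: 17 × 40 = 680 = 14 × 47 + 22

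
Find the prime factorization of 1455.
3 × 5 × 97

Divide by primes starting from smallest:
1455 ÷ 3 = 485
485 ÷ 5 = 97
97 ÷ 97 = 1

1455 = 3 × 5 × 97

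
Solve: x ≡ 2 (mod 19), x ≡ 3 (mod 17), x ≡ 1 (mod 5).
M = 19 × 17 × 5 = 1615. M₁ = 85, y₁ ≡ 17 (mod 19). M₂ = 95, y₂ ≡ 12 (mod 17). M₃ = 323, y₃ ≡ 2 (mod 5). x = 2×85×17 + 3×95×12 + 1×323×2 ≡ 496 (mod 1615)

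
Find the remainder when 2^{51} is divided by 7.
By Fermat: 2^{6} ≡ 1 (mod 7). 51 = 8×6 + 3. So 2^{51} ≡ 2^{3} ≡ 1 (mod 7)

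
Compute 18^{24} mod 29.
7

Using successive squaring:
Binary expansion of 24: 11000
Powers of 18 mod 29 (each is the square of the previous):
  18^1 ≡ 18 (mod 29)
  18^2 ≡ 18² = 324 ≡ 5 (mod 29)
  18^4 ≡ 5² = 25 ≡ 25 (mod 29)
  18^8 ≡ 25² = 625 ≡ 16 (mod 29)
  18^16 ≡ 16² = 256 ≡ 24 (mod 29)
24 = 16 + 8, so 18^24 = 18^16 × 18^8 ≡ 24 × 16 (mod 29)
Multiplying step by step:
  24 × 16 = 384 ≡ 7 (mod 29)
Result: 18^24 ≡ 7 (mod 29)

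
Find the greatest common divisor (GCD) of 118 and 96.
2

Using the Euclidean algorithm:
118 = 1 × 96 + 22
96 = 4 × 22 + 8
22 = 2 × 8 + 6
8 = 1 × 6 + 2
6 = 3 × 2 + 0

GCD(118, 96) = 2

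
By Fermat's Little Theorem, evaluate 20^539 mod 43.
By Fermat: 20^{42} ≡ 1 (mod 43). 539 ≡ 35 (mod 42). So 20^{539} ≡ 20^{35} ≡ 7 (mod 43)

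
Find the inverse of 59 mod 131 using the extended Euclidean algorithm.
Extended GCD: 59(20) + 131(-9) = 1. So 59^(-1) ≡ 20 ≡ 20 (mod 131). Verify: 59 × 20 = 1180 ≡ 1 (mod 131)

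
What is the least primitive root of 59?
2

A primitive root g modulo p has order p-1 = 58
Prime divisors of 58: [2, 29]
g is a primitive root iff g^(58/q) ≢ 1 (mod 59) for each prime divisor q
Testing small values:
  g = 2: 2^29 ≡ 58, 2^2 ≡ 4 (mod 59) → none is 1, primitive root!
The smallest primitive root is 2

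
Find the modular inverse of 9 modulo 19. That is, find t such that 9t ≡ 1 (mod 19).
17

Using Extended Euclidean Algorithm:
gcd(9, 19) = 1
Bezout coefficients: 9 × -2 + 19 × 1 = 1
So 9 × -2 ≡ 1 (mod 19)
The inverse is -2 mod 19 = 17
Verification: 9 × 17 = 153 = 8 × 19 + 1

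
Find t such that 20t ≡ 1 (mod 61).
20^(-1) ≡ 58 (mod 61). Verification: 20 × 58 = 1160 ≡ 1 (mod 61)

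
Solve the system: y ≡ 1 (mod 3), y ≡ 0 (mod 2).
M = 3 × 2 = 6. M₁ = 2, y₁ ≡ 2 (mod 3). M₂ = 3, y₂ ≡ 1 (mod 2). y = 1×2×2 + 0×3×1 ≡ 4 (mod 6)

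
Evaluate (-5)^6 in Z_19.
(-5) ≡ 14 (mod 19). 6 = 4 + 2 (binary 110). Repeated squaring mod 19: 14^1 ≡ 14; 14^2 ≡ 14² = 196 ≡ 6; 14^4 ≡ 6² = 36 ≡ 17. Multiply: (-5)^6 ≡ 14^4 × 14^2 ≡ 17 × 6 (mod 19): 17 × 6 = 102 ≡ 7. So (-5)^6 ≡ 7 (mod 19).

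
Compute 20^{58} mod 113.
52

Using successive squaring:
Binary expansion of 58: 111010
Powers of 20 mod 113 (each is the square of the previous):
  20^1 ≡ 20 (mod 113)
  20^2 ≡ 20² = 400 ≡ 61 (mod 113)
  20^4 ≡ 61² = 3721 ≡ 105 (mod 113)
  20^8 ≡ 105² = 11025 ≡ 64 (mod 113)
  20^16 ≡ 64² = 4096 ≡ 28 (mod 113)
  20^32 ≡ 28² = 784 ≡ 106 (mod 113)
58 = 32 + 16 + 8 + 2, so 20^58 = 20^32 × 20^16 × 20^8 × 20^2 ≡ 106 × 28 × 64 × 61 (mod 113)
Multiplying step by step:
  106 × 28 = 2968 ≡ 30 (mod 113)
  30 × 64 = 1920 ≡ 112 (mod 113)
  112 × 61 = 6832 ≡ 52 (mod 113)
Result: 20^58 ≡ 52 (mod 113)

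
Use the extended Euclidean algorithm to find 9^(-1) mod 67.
Extended GCD: 9(15) + 67(-2) = 1. So 9^(-1) ≡ 15 ≡ 15 (mod 67). Verify: 9 × 15 = 135 ≡ 1 (mod 67)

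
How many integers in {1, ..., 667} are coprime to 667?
616

Prime factorization: 667 = 23 × 29
Using the formula φ(n) = n × Π(1 - 1/p) for each prime factor p:
φ(667) = 667 × (1 - 1/23) × (1 - 1/29)
φ(667) = 616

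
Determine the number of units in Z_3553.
2880

Prime factorization: 3553 = 11 × 17 × 19
Using the formula φ(n) = n × Π(1 - 1/p) for each prime factor p:
φ(3553) = 3553 × (1 - 1/11) × (1 - 1/17) × (1 - 1/19)
φ(3553) = 2880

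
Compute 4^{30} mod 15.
1

Using successive squaring:
Binary expansion of 30: 11110
Powers of 4 mod 15 (each is the square of the previous):
  4^1 ≡ 4 (mod 15)
  4^2 ≡ 4² = 16 ≡ 1 (mod 15)
  4^4 ≡ 1² = 1 ≡ 1 (mod 15)
  4^8 ≡ 1² = 1 ≡ 1 (mod 15)
  4^16 ≡ 1² = 1 ≡ 1 (mod 15)
30 = 16 + 8 + 4 + 2, so 4^30 = 4^16 × 4^8 × 4^4 × 4^2 ≡ 1 × 1 × 1 × 1 (mod 15)
Multiplying step by step:
  1 × 1 = 1 ≡ 1 (mod 15)
  1 × 1 = 1 ≡ 1 (mod 15)
  1 × 1 = 1 ≡ 1 (mod 15)
Result: 4^30 ≡ 1 (mod 15)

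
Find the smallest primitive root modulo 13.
p - 1 = 12 has prime divisors 2, 3. h is a primitive root mod 13 iff h^(12/q) ≢ 1 (mod 13) for each such q.
h = 2: 2^6 ≡ 12, 2^4 ≡ 3 (mod 13); none is 1, so 2 has order 12 and is a primitive root.
The smallest primitive root mod 13 is g = 2.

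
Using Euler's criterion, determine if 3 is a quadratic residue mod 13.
By Euler's criterion: 3^{6} ≡ 1 (mod 13). Since this equals 1, 3 is a QR.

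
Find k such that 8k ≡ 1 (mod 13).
8^(-1) ≡ 5 (mod 13). Verification: 8 × 5 = 40 ≡ 1 (mod 13)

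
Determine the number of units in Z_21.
12

Prime factorization: 21 = 3 × 7
Using the formula φ(n) = n × Π(1 - 1/p) for each prime factor p:
φ(21) = 21 × (1 - 1/3) × (1 - 1/7)
φ(21) = 12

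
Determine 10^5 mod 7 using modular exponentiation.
10 ≡ 3 (mod 7). 5 = 4 + 1 (binary 101). Repeated squaring mod 7: 3^1 ≡ 3; 3^2 ≡ 3² = 9 ≡ 2; 3^4 ≡ 2² = 4 ≡ 4. Multiply: 10^5 ≡ 3^4 × 3^1 ≡ 4 × 3 (mod 7): 4 × 3 = 12 ≡ 5. So 10^5 ≡ 5 (mod 7).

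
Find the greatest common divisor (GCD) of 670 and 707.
1

Using the Euclidean algorithm:
670 = 0 × 707 + 670
707 = 1 × 670 + 37
670 = 18 × 37 + 4
37 = 9 × 4 + 1
4 = 4 × 1 + 0

GCD(670, 707) = 1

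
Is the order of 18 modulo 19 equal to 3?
No, the actual order is 2, not 3.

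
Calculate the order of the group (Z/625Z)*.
500

Prime factorization: 625 = 5^4
Using the formula φ(n) = n × Π(1 - 1/p) for each prime factor p:
φ(625) = 625 × (1 - 1/5)
φ(625) = 500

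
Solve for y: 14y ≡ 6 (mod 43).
25

Since gcd(14, 43) = 1 divides 6, a solution exists.
Multiply both sides by the inverse of 14 mod 43:
  14^(-1) mod 43 = 40
  x ≡ 40 × 6 ≡ 240 ≡ 25 (mod 43)
Verification: 14 × 25 = 350 = 8 × 43 + 6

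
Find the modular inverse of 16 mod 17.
16^(-1) ≡ 16 (mod 17). Verification: 16 × 16 = 256 ≡ 1 (mod 17)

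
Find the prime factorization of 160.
2^5 × 5

Divide by primes starting from smallest:
160 ÷ 2 = 80
80 ÷ 2 = 40
40 ÷ 2 = 20
20 ÷ 2 = 10
10 ÷ 2 = 5
5 ÷ 5 = 1

160 = 2^5 × 5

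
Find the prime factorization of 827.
827

Divide by primes starting from smallest:
827 ÷ 827 = 1

827 = 827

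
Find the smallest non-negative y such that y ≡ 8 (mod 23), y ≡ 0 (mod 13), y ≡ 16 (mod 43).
3757

Using the Chinese Remainder Theorem:
M = product of moduli = 12857
For equation 1: M_1 = 559, 559 ≡ 7 (mod 23), inverse of 559 mod 23 is 10 (check: 7 × 10 = 70 ≡ 1 (mod 23))
For equation 2: M_2 = 989, 989 ≡ 1 (mod 13), inverse of 989 mod 13 is 1 (check: 1 × 1 = 1 ≡ 1 (mod 13))
For equation 3: M_3 = 299, 299 ≡ 41 (mod 43), inverse of 299 mod 43 is 21 (check: 41 × 21 = 861 ≡ 1 (mod 43))
Combine: y ≡ Σ r_i×M_i×(M_i⁻¹ mod m_i) = 8×559×10 + 0×989×1 + 16×299×21 = 44720 + 0 + 100464 = 145184
145184 mod 12857 = 3757
y ≡ 3757 (mod 12857)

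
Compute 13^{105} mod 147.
97

Using successive squaring:
Binary expansion of 105: 1101001
Powers of 13 mod 147 (each is the square of the previous):
  13^1 ≡ 13 (mod 147)
  13^2 ≡ 13² = 169 ≡ 22 (mod 147)
  13^4 ≡ 22² = 484 ≡ 43 (mod 147)
  13^8 ≡ 43² = 1849 ≡ 85 (mod 147)
  13^16 ≡ 85² = 7225 ≡ 22 (mod 147)
  13^32 ≡ 22² = 484 ≡ 43 (mod 147)
  13^64 ≡ 43² = 1849 ≡ 85 (mod 147)
105 = 64 + 32 + 8 + 1, so 13^105 = 13^64 × 13^32 × 13^8 × 13^1 ≡ 85 × 43 × 85 × 13 (mod 147)
Multiplying step by step:
  85 × 43 = 3655 ≡ 127 (mod 147)
  127 × 85 = 10795 ≡ 64 (mod 147)
  64 × 13 = 832 ≡ 97 (mod 147)
Result: 13^105 ≡ 97 (mod 147)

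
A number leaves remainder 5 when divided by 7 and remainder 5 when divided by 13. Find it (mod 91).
M = 7 × 13 = 91. M₁ = 13, y₁ ≡ 6 (mod 7). M₂ = 7, y₂ ≡ 2 (mod 13). n = 5×13×6 + 5×7×2 ≡ 5 (mod 91)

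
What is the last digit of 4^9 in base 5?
9 = 8 + 1 (binary 1001). Repeated squaring mod 5: 4^1 ≡ 4; 4^2 ≡ 4² = 16 ≡ 1; 4^4 ≡ 1² = 1 ≡ 1; 4^8 ≡ 1² = 1 ≡ 1. Multiply: 4^9 = 4^8 × 4^1 ≡ 1 × 4 (mod 5): 1 × 4 = 4 ≡ 4. So 4^9 ≡ 4 (mod 5).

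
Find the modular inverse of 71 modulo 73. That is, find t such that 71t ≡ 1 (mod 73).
36

Using Extended Euclidean Algorithm:
gcd(71, 73) = 1
Bezout coefficients: 71 × 36 + 73 × -35 = 1
So 71 × 36 ≡ 1 (mod 73)
The inverse is 36 mod 73 = 36
Verification: 71 × 36 = 2556 = 35 × 73 + 1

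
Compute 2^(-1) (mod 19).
2^(-1) ≡ 10 (mod 19). Verification: 2 × 10 = 20 ≡ 1 (mod 19)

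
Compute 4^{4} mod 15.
1

Using successive squaring:
Binary expansion of 4: 100
Powers of 4 mod 15 (each is the square of the previous):
  4^1 ≡ 4 (mod 15)
  4^2 ≡ 4² = 16 ≡ 1 (mod 15)
  4^4 ≡ 1² = 1 ≡ 1 (mod 15)
4 is a power of 2, so 4^4 is the last square: ≡ 1 (mod 15)
Result: 4^4 ≡ 1 (mod 15)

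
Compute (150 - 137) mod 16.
13

(150 - 137) = 13
13 mod 16 = 13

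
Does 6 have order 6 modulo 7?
p - 1 = 6 has prime divisors 2, 3. Check 6^(6/q) mod 7 for each: 6^(6/2) = 6^3 ≡ 6, 6^(6/3) = 6^2 ≡ 1 (mod 7). Since 6^2 ≡ 1 (mod 7), the order of 6 divides 2 (in fact the order is 2) ≠ 6, so it is not a primitive root.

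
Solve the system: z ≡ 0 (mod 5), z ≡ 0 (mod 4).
M = 5 × 4 = 20. M₁ = 4, y₁ ≡ 4 (mod 5). M₂ = 5, y₂ ≡ 1 (mod 4). z = 0×4×4 + 0×5×1 ≡ 0 (mod 20)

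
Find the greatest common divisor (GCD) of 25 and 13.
1

Using the Euclidean algorithm:
25 = 1 × 13 + 12
13 = 1 × 12 + 1
12 = 12 × 1 + 0

GCD(25, 13) = 1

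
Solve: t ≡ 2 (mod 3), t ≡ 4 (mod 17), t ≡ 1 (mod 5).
M = 3 × 17 × 5 = 255. M₁ = 85, y₁ ≡ 1 (mod 3). M₂ = 15, y₂ ≡ 8 (mod 17). M₃ = 51, y₃ ≡ 1 (mod 5). t = 2×85×1 + 4×15×8 + 1×51×1 ≡ 191 (mod 255)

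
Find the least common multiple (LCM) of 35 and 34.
1190

First find GCD(35, 34) using the Euclidean algorithm:
35 = 1 × 34 + 1
34 = 34 × 1 + 0
GCD(35, 34) = 1

LCM formula: LCM(a, b) = (a × b) / GCD(a, b)
LCM(35, 34) = (35 × 34) / 1
LCM(35, 34) = 1190 / 1
LCM(35, 34) = 1190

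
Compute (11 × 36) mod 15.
6

(11 × 36) = 396
396 mod 15 = 6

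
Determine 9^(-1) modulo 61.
9^(-1) ≡ 34 (mod 61). Verification: 9 × 34 = 306 ≡ 1 (mod 61)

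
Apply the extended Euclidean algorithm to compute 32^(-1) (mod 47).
Extended GCD: 32(-22) + 47(15) = 1. So 32^(-1) ≡ 25 ≡ 25 (mod 47). Verify: 32 × 25 = 800 ≡ 1 (mod 47)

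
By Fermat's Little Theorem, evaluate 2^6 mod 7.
By Fermat's Little Theorem, 2^{6} ≡ 1 (mod 7) since 7 is prime and gcd(2, 7) = 1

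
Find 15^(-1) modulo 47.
22

Using Extended Euclidean Algorithm:
gcd(15, 47) = 1
Bezout coefficients: 15 × 22 + 47 × -7 = 1
So 15 × 22 ≡ 1 (mod 47)
The inverse is 22 mod 47 = 22
Verification: 15 × 22 = 330 = 7 × 47 + 1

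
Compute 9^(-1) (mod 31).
9^(-1) ≡ 7 (mod 31). Verification: 9 × 7 = 63 ≡ 1 (mod 31)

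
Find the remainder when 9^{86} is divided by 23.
By Fermat: 9^{22} ≡ 1 (mod 23). 86 = 3×22 + 20. So 9^{86} ≡ 9^{20} ≡ 2 (mod 23)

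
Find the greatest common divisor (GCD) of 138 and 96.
6

Using the Euclidean algorithm:
138 = 1 × 96 + 42
96 = 2 × 42 + 12
42 = 3 × 12 + 6
12 = 2 × 6 + 0

GCD(138, 96) = 6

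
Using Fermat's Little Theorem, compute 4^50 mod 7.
By Fermat: 4^{6} ≡ 1 (mod 7). 50 = 8×6 + 2. So 4^{50} ≡ 4^{2} ≡ 2 (mod 7)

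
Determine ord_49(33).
Powers of 33 mod 49: 33^1≡33, 33^2≡11, 33^3≡20, 33^4≡23, 33^5≡24, 33^6≡8, 33^7≡19, 33^8≡39, 33^9≡13, 33^10≡37, 33^11≡45, 33^12≡15, 33^13≡5, 33^14≡18, 33^15≡6, 33^16≡2, 33^17≡17, 33^18≡22, 33^19≡40, 33^20≡46, 33^21≡48, 33^22≡16, 33^23≡38, 33^24≡29, 33^25≡26, 33^26≡25, 33^27≡41, 33^28≡30, 33^29≡10, 33^30≡36, 33^31≡12, 33^32≡4, 33^33≡34, 33^34≡44, 33^35≡31, 33^36≡43, 33^37≡47, 33^38≡32, 33^39≡27, 33^40≡9, 33^41≡3, 33^42≡1. Order = 42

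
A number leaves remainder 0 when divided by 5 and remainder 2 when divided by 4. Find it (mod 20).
M = 5 × 4 = 20. M₁ = 4, y₁ ≡ 4 (mod 5). M₂ = 5, y₂ ≡ 1 (mod 4). n = 0×4×4 + 2×5×1 ≡ 10 (mod 20)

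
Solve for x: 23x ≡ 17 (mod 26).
3

Since gcd(23, 26) = 1 divides 17, a solution exists.
Multiply both sides by the inverse of 23 mod 26:
  23^(-1) mod 26 = 17
  x ≡ 17 × 17 ≡ 289 ≡ 3 (mod 26)
Verification: 23 × 3 = 69 = 2 × 26 + 17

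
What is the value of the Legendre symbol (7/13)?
(7/13) = 7^{6} mod 13 = -1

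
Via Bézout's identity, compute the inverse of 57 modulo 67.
Extended GCD: 57(20) + 67(-17) = 1. So 57^(-1) ≡ 20 ≡ 20 (mod 67). Verify: 57 × 20 = 1140 ≡ 1 (mod 67)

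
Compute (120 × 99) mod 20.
0

(120 × 99) = 11880
11880 mod 20 = 0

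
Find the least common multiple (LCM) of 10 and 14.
70

First find GCD(10, 14) using the Euclidean algorithm:
10 = 0 × 14 + 10
14 = 1 × 10 + 4
10 = 2 × 4 + 2
4 = 2 × 2 + 0
GCD(10, 14) = 2

LCM formula: LCM(a, b) = (a × b) / GCD(a, b)
LCM(10, 14) = (10 × 14) / 2
LCM(10, 14) = 140 / 2
LCM(10, 14) = 70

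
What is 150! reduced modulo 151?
By Wilson's theorem, (150)! ≡ -1 ≡ 150 (mod 151)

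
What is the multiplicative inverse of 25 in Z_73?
25^(-1) ≡ 38 (mod 73). Verification: 25 × 38 = 950 ≡ 1 (mod 73)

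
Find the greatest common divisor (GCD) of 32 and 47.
1

Using the Euclidean algorithm:
32 = 0 × 47 + 32
47 = 1 × 32 + 15
32 = 2 × 15 + 2
15 = 7 × 2 + 1
2 = 2 × 1 + 0

GCD(32, 47) = 1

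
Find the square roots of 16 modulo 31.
The square roots of 16 mod 31 are 4 and 27. Verify: 4² = 16 ≡ 16 (mod 31)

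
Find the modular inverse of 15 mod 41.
15^(-1) ≡ 11 (mod 41). Verification: 15 × 11 = 165 ≡ 1 (mod 41)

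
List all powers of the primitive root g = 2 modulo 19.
g^1, g^2, ..., g^{18} mod 19: {2, 4, 8, 16, 13, 7, 14, 9, 18, 17, 15, 11, 3, 6, 12, 5, 10, 1}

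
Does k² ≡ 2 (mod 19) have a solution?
By Euler's criterion: 2^{9} ≡ 18 (mod 19). Since this equals -1 (≡ 18), 2 is not a QR.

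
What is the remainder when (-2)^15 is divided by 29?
Using repeated squaring. (-2) ≡ 27 (mod 29). 15 = 8 + 4 + 2 + 1 (binary 1111). Repeated squaring mod 29: 27^1 ≡ 27; 27^2 ≡ 27² = 729 ≡ 4; 27^4 ≡ 4² = 16 ≡ 16; 27^8 ≡ 16² = 256 ≡ 24. Multiply: (-2)^15 ≡ 27^8 × 27^4 × 27^2 × 27^1 ≡ 24 × 16 × 4 × 27 (mod 29): 24 × 16 = 384 ≡ 7; 7 × 4 = 28 ≡ 28; 28 × 27 = 756 ≡ 2. So (-2)^15 ≡ 2 (mod 29).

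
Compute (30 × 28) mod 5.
0

(30 × 28) = 840
840 mod 5 = 0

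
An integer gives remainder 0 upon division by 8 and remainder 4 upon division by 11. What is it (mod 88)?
M = 8 × 11 = 88. M₁ = 11, y₁ ≡ 3 (mod 8). M₂ = 8, y₂ ≡ 7 (mod 11). t = 0×11×3 + 4×8×7 ≡ 48 (mod 88). The smallest positive such number is 48.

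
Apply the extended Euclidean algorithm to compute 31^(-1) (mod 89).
Extended GCD: 31(23) + 89(-8) = 1. So 31^(-1) ≡ 23 ≡ 23 (mod 89). Verify: 31 × 23 = 713 ≡ 1 (mod 89)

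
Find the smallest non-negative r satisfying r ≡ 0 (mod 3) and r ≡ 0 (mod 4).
M = 3 × 4 = 12. M₁ = 4, y₁ ≡ 1 (mod 3). M₂ = 3, y₂ ≡ 3 (mod 4). r = 0×4×1 + 0×3×3 ≡ 0 (mod 12)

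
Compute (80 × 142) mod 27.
20

(80 × 142) = 11360
11360 mod 27 = 20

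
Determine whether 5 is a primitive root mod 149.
p - 1 = 148 has prime divisors 2, 37. Check 5^(148/q) mod 149 for each: 5^(148/2) = 5^74 ≡ 1, 5^(148/37) = 5^4 ≡ 29 (mod 149). Since 5^74 ≡ 1 (mod 149), the order of 5 divides 74 (in fact the order is 37) ≠ 148, so it is not a primitive root.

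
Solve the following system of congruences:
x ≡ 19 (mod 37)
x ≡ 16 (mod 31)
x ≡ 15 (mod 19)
8603

Using the Chinese Remainder Theorem:
M = product of moduli = 21793
For equation 1: M_1 = 589, 589 ≡ 34 (mod 37), inverse of 589 mod 37 is 12 (check: 34 × 12 = 408 ≡ 1 (mod 37))
For equation 2: M_2 = 703, 703 ≡ 21 (mod 31), inverse of 703 mod 31 is 3 (check: 21 × 3 = 63 ≡ 1 (mod 31))
For equation 3: M_3 = 1147, 1147 ≡ 7 (mod 19), inverse of 1147 mod 19 is 11 (check: 7 × 11 = 77 ≡ 1 (mod 19))
Combine: x ≡ Σ r_i×M_i×(M_i⁻¹ mod m_i) = 19×589×12 + 16×703×3 + 15×1147×11 = 134292 + 33744 + 189255 = 357291
357291 mod 21793 = 8603
x ≡ 8603 (mod 21793)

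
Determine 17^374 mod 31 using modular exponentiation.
Using Fermat: 17^{30} ≡ 1 (mod 31). 374 ≡ 14 (mod 30). So 17^{374} ≡ 17^{14} ≡ 20 (mod 31)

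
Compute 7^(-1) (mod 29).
25

Using Extended Euclidean Algorithm:
gcd(7, 29) = 1
Bezout coefficients: 7 × -4 + 29 × 1 = 1
So 7 × -4 ≡ 1 (mod 29)
The inverse is -4 mod 29 = 25
Verification: 7 × 25 = 175 = 6 × 29 + 1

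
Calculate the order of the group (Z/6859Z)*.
6498

Prime factorization: 6859 = 19^3
Using the formula φ(n) = n × Π(1 - 1/p) for each prime factor p:
φ(6859) = 6859 × (1 - 1/19)
φ(6859) = 6498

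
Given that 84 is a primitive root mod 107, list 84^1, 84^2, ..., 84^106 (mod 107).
g^1, g^2, ..., g^{106} mod 107: {84, 101, 31, 36, 28, 105, 46, 12, 45, 35, 51, 4, 15, 83, 17, 37, 5, 99, 77, 48, 73, 33, 97, 16, 60, 11, 68, 41, 20, 75, 94, 85, 78, 25, 67, 64, 26, 44, 58, 57, 80, 86, 55, 19, 98, 100, 54, 42, 104, 69, 18, 14, 106, 23, 6, 76, 71, 79, 2, 61, 95, 62, 72, 56, 103, 92, 24, 90, 70, 102, 8, 30, 59, 34, 74, 10, 91, 47, 96, 39, 66, 87, 32, 13, 22, 29, 82, 40, 43, 81, 63, 49, 50, 27, 21, 52, 88, 9, 7, 53, 65, 3, 38, 89, 93, 1}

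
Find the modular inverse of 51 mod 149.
51^(-1) ≡ 38 (mod 149). Verification: 51 × 38 = 1938 ≡ 1 (mod 149)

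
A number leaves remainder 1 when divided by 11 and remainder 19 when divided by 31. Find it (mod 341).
M = 11 × 31 = 341. M₁ = 31, y₁ ≡ 5 (mod 11). M₂ = 11, y₂ ≡ 17 (mod 31). m = 1×31×5 + 19×11×17 ≡ 298 (mod 341)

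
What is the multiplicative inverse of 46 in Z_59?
46^(-1) ≡ 9 (mod 59). Verification: 46 × 9 = 414 ≡ 1 (mod 59)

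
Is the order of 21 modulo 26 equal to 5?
No, the actual order is 4, not 5.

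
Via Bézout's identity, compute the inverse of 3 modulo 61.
Extended GCD: 3(-20) + 61(1) = 1. So 3^(-1) ≡ 41 ≡ 41 (mod 61). Verify: 3 × 41 = 123 ≡ 1 (mod 61)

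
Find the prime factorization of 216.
2^3 × 3^3

Divide by primes starting from smallest:
216 ÷ 2 = 108
108 ÷ 2 = 54
54 ÷ 2 = 27
27 ÷ 3 = 9
9 ÷ 3 = 3
3 ÷ 3 = 1

216 = 2^3 × 3^3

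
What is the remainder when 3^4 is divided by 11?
4 = 4 (binary 100). Repeated squaring mod 11: 3^1 ≡ 3; 3^2 ≡ 3² = 9 ≡ 9; 3^4 ≡ 9² = 81 ≡ 4. So 3^4 ≡ 4 (mod 11).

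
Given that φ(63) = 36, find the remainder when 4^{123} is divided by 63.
By Euler: 4^{36} ≡ 1 (mod 63) since gcd(4, 63) = 1. 123 = 3×36 + 15. So 4^{123} ≡ 4^{15} ≡ 1 (mod 63)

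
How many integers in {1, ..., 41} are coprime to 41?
40

Prime factorization: 41 = 41
Using the formula φ(n) = n × Π(1 - 1/p) for each prime factor p:
φ(41) = 41 × (1 - 1/41)
φ(41) = 40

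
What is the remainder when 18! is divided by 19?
By Wilson's theorem, (18)! ≡ -1 ≡ 18 (mod 19)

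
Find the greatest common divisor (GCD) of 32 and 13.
1

Using the Euclidean algorithm:
32 = 2 × 13 + 6
13 = 2 × 6 + 1
6 = 6 × 1 + 0

GCD(32, 13) = 1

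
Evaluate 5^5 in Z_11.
5 = 4 + 1 (binary 101). Repeated squaring mod 11: 5^1 ≡ 5; 5^2 ≡ 5² = 25 ≡ 3; 5^4 ≡ 3² = 9 ≡ 9. Multiply: 5^5 = 5^4 × 5^1 ≡ 9 × 5 (mod 11): 9 × 5 = 45 ≡ 1. So 5^5 ≡ 1 (mod 11).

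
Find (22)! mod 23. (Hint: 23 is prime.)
By Wilson's theorem, (22)! ≡ -1 ≡ 22 (mod 23)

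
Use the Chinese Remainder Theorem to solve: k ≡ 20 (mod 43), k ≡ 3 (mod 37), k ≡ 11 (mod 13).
12361

Using the Chinese Remainder Theorem:
M = product of moduli = 20683
For equation 1: M_1 = 481, 481 ≡ 8 (mod 43), inverse of 481 mod 43 is 27 (check: 8 × 27 = 216 ≡ 1 (mod 43))
For equation 2: M_2 = 559, 559 ≡ 4 (mod 37), inverse of 559 mod 37 is 28 (check: 4 × 28 = 112 ≡ 1 (mod 37))
For equation 3: M_3 = 1591, 1591 ≡ 5 (mod 13), inverse of 1591 mod 13 is 8 (check: 5 × 8 = 40 ≡ 1 (mod 13))
Combine: k ≡ Σ r_i×M_i×(M_i⁻¹ mod m_i) = 20×481×27 + 3×559×28 + 11×1591×8 = 259740 + 46956 + 140008 = 446704
446704 mod 20683 = 12361
k ≡ 12361 (mod 20683)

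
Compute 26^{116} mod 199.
13

Using successive squaring:
Binary expansion of 116: 1110100
Powers of 26 mod 199 (each is the square of the previous):
  26^1 ≡ 26 (mod 199)
  26^2 ≡ 26² = 676 ≡ 79 (mod 199)
  26^4 ≡ 79² = 6241 ≡ 72 (mod 199)
  26^8 ≡ 72² = 5184 ≡ 10 (mod 199)
  26^16 ≡ 10² = 100 ≡ 100 (mod 199)
  26^32 ≡ 100² = 10000 ≡ 50 (mod 199)
  26^64 ≡ 50² = 2500 ≡ 112 (mod 199)
116 = 64 + 32 + 16 + 4, so 26^116 = 26^64 × 26^32 × 26^16 × 26^4 ≡ 112 × 50 × 100 × 72 (mod 199)
Multiplying step by step:
  112 × 50 = 5600 ≡ 28 (mod 199)
  28 × 100 = 2800 ≡ 14 (mod 199)
  14 × 72 = 1008 ≡ 13 (mod 199)
Result: 26^116 ≡ 13 (mod 199)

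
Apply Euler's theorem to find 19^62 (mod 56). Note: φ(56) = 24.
By Euler: 19^{24} ≡ 1 (mod 56) since gcd(19, 56) = 1. 62 = 2×24 + 14. So 19^{62} ≡ 19^{14} ≡ 25 (mod 56)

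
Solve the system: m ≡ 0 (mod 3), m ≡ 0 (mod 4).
M = 3 × 4 = 12. M₁ = 4, y₁ ≡ 1 (mod 3). M₂ = 3, y₂ ≡ 3 (mod 4). m = 0×4×1 + 0×3×3 ≡ 0 (mod 12)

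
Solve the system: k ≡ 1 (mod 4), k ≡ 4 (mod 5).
M = 4 × 5 = 20. M₁ = 5, y₁ ≡ 1 (mod 4). M₂ = 4, y₂ ≡ 4 (mod 5). k = 1×5×1 + 4×4×4 ≡ 9 (mod 20)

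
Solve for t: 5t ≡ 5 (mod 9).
1

Since gcd(5, 9) = 1 divides 5, a solution exists.
Multiply both sides by the inverse of 5 mod 9:
  5^(-1) mod 9 = 2
  x ≡ 2 × 5 ≡ 10 ≡ 1 (mod 9)
Verification: 5 × 1 = 5 = 0 × 9 + 5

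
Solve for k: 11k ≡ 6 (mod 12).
6

Since gcd(11, 12) = 1 divides 6, a solution exists.
Multiply both sides by the inverse of 11 mod 12:
  11^(-1) mod 12 = 11
  x ≡ 11 × 6 ≡ 66 ≡ 6 (mod 12)
Verification: 11 × 6 = 66 = 5 × 12 + 6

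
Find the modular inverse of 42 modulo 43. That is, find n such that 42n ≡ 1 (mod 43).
42

Using Extended Euclidean Algorithm:
gcd(42, 43) = 1
Bezout coefficients: 42 × -1 + 43 × 1 = 1
So 42 × -1 ≡ 1 (mod 43)
The inverse is -1 mod 43 = 42
Verification: 42 × 42 = 1764 = 41 × 43 + 1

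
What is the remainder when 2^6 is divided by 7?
6 = 4 + 2 (binary 110). Repeated squaring mod 7: 2^1 ≡ 2; 2^2 ≡ 2² = 4 ≡ 4; 2^4 ≡ 4² = 16 ≡ 2. Multiply: 2^6 = 2^4 × 2^2 ≡ 2 × 4 (mod 7): 2 × 4 = 8 ≡ 1. So 2^6 ≡ 1 (mod 7).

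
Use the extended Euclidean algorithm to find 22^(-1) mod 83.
Extended GCD: 22(34) + 83(-9) = 1. So 22^(-1) ≡ 34 ≡ 34 (mod 83). Verify: 22 × 34 = 748 ≡ 1 (mod 83)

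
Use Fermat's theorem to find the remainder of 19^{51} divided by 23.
15

By Fermat's Little Theorem, a^(p-1) ≡ 1 (mod p) for prime p and gcd(a, p) = 1
Here p = 23, so 19^22 ≡ 1 (mod 23)
We can reduce the exponent: 51 mod 22 = 7
So 19^51 ≡ 19^7 (mod 23)
Computing: 19^7 mod 23 = 15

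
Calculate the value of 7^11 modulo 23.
Using repeated squaring. 11 = 8 + 2 + 1 (binary 1011). Repeated squaring mod 23: 7^1 ≡ 7; 7^2 ≡ 7² = 49 ≡ 3; 7^4 ≡ 3² = 9 ≡ 9; 7^8 ≡ 9² = 81 ≡ 12. Multiply: 7^11 = 7^8 × 7^2 × 7^1 ≡ 12 × 3 × 7 (mod 23): 12 × 3 = 36 ≡ 13; 13 × 7 = 91 ≡ 22. So 7^11 ≡ 22 (mod 23).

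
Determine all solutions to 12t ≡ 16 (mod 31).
22

Since gcd(12, 31) = 1 divides 16, a solution exists.
Multiply both sides by the inverse of 12 mod 31:
  12^(-1) mod 31 = 13
  x ≡ 13 × 16 ≡ 208 ≡ 22 (mod 31)
Verification: 12 × 22 = 264 = 8 × 31 + 16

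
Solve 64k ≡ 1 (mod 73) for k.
8

Using Extended Euclidean Algorithm:
gcd(64, 73) = 1
Bezout coefficients: 64 × 8 + 73 × -7 = 1
So 64 × 8 ≡ 1 (mod 73)
The inverse is 8 mod 73 = 8
Verification: 64 × 8 = 512 = 7 × 73 + 1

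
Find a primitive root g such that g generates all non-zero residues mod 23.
p - 1 = 22 has prime divisors 2, 11. h is a primitive root mod 23 iff h^(22/q) ≢ 1 (mod 23) for each such q.
h = 2: 2^11 ≡ 1, 2^2 ≡ 4 (mod 23); 2^11 ≡ 1, so not a primitive root.
h = 3: 3^11 ≡ 1, 3^2 ≡ 9 (mod 23); 3^11 ≡ 1, so not a primitive root.
h = 4: 4^11 ≡ 1, 4^2 ≡ 16 (mod 23); 4^11 ≡ 1, so not a primitive root.
h = 5: 5^11 ≡ 22, 5^2 ≡ 2 (mod 23); none is 1, so 5 has order 22 and is a primitive root.
The smallest primitive root mod 23 is g = 5.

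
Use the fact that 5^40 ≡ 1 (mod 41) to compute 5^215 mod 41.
By Fermat: 5^{40} ≡ 1 (mod 41). 215 ≡ 15 (mod 40). So 5^{215} ≡ 5^{15} ≡ 32 (mod 41)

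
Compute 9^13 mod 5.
Using Fermat: 9^{4} ≡ 1 (mod 5). 13 ≡ 1 (mod 4). So 9^{13} ≡ 9^{1} ≡ 4 (mod 5)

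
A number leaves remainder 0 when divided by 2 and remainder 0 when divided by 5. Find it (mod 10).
M = 2 × 5 = 10. M₁ = 5, y₁ ≡ 1 (mod 2). M₂ = 2, y₂ ≡ 3 (mod 5). t = 0×5×1 + 0×2×3 ≡ 0 (mod 10)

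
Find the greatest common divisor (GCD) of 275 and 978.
1

Using the Euclidean algorithm:
275 = 0 × 978 + 275
978 = 3 × 275 + 153
275 = 1 × 153 + 122
153 = 1 × 122 + 31
122 = 3 × 31 + 29
31 = 1 × 29 + 2
29 = 14 × 2 + 1
2 = 2 × 1 + 0

GCD(275, 978) = 1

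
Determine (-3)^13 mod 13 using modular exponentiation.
Using Fermat: (-3)^{12} ≡ 1 (mod 13). 13 ≡ 1 (mod 12). So (-3)^{13} ≡ (-3)^{1} ≡ 10 (mod 13)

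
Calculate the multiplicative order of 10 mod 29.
Powers of 10 mod 29: 10^1≡10, 10^2≡13, 10^3≡14, 10^4≡24, 10^5≡8, 10^6≡22, 10^7≡17, 10^8≡25, 10^9≡18, 10^10≡6, 10^11≡2, 10^12≡20, 10^13≡26, 10^14≡28, 10^15≡19, 10^16≡16, 10^17≡15, 10^18≡5, 10^19≡21, 10^20≡7, 10^21≡12, 10^22≡4, 10^23≡11, 10^24≡23, 10^25≡27, 10^26≡9, 10^27≡3, 10^28≡1. Order = 28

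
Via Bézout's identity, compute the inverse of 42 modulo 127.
Extended GCD: 42(-3) + 127(1) = 1. So 42^(-1) ≡ 124 ≡ 124 (mod 127). Verify: 42 × 124 = 5208 ≡ 1 (mod 127)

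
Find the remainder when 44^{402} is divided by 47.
By Fermat: 44^{46} ≡ 1 (mod 47). 402 = 8×46 + 34. So 44^{402} ≡ 44^{34} ≡ 4 (mod 47)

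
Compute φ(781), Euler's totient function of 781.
700

Prime factorization: 781 = 11 × 71
Using the formula φ(n) = n × Π(1 - 1/p) for each prime factor p:
φ(781) = 781 × (1 - 1/11) × (1 - 1/71)
φ(781) = 700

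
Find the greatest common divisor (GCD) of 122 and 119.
1

Using the Euclidean algorithm:
122 = 1 × 119 + 3
119 = 39 × 3 + 2
3 = 1 × 2 + 1
2 = 2 × 1 + 0

GCD(122, 119) = 1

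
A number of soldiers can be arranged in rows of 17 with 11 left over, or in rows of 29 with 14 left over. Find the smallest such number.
M = 17 × 29 = 493. M₁ = 29, y₁ ≡ 10 (mod 17). M₂ = 17, y₂ ≡ 12 (mod 29). z = 11×29×10 + 14×17×12 ≡ 130 (mod 493). The smallest positive such number is 130.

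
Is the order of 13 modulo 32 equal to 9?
No, the actual order is 8, not 9.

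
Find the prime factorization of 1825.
5^2 × 73

Divide by primes starting from smallest:
1825 ÷ 5 = 365
365 ÷ 5 = 73
73 ÷ 73 = 1

1825 = 5^2 × 73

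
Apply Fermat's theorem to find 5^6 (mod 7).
By Fermat's Little Theorem, 5^{6} ≡ 1 (mod 7) since 7 is prime and gcd(5, 7) = 1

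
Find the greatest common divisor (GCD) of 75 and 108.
3

Using the Euclidean algorithm:
75 = 0 × 108 + 75
108 = 1 × 75 + 33
75 = 2 × 33 + 9
33 = 3 × 9 + 6
9 = 1 × 6 + 3
6 = 2 × 3 + 0

GCD(75, 108) = 3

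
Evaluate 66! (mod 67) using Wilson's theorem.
By Wilson's theorem, (66)! ≡ -1 ≡ 66 (mod 67)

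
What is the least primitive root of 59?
2

A primitive root g modulo p has order p-1 = 58
Prime divisors of 58: [2, 29]
g is a primitive root iff g^(58/q) ≢ 1 (mod 59) for each prime divisor q
Testing small values:
  g = 2: 2^29 ≡ 58, 2^2 ≡ 4 (mod 59) → none is 1, primitive root!
The smallest primitive root is 2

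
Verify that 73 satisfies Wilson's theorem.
(72)! mod 73 = 72. Since this equals -1 (mod 73), Wilson confirms 73 is prime.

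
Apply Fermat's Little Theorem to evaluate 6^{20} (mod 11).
1

By Fermat's Little Theorem, a^(p-1) ≡ 1 (mod p) for prime p and gcd(a, p) = 1
Here p = 11, so 6^10 ≡ 1 (mod 11)
We can reduce the exponent: 20 mod 10 = 0
So 6^20 ≡ 6^0 (mod 11)
Computing: 6^0 mod 11 = 1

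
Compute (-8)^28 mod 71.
Using repeated squaring. (-8) ≡ 63 (mod 71). 28 = 16 + 8 + 4 (binary 11100). Repeated squaring mod 71: 63^1 ≡ 63; 63^2 ≡ 63² = 3969 ≡ 64; 63^4 ≡ 64² = 4096 ≡ 49; 63^8 ≡ 49² = 2401 ≡ 58; 63^16 ≡ 58² = 3364 ≡ 27. Multiply: (-8)^28 ≡ 63^16 × 63^8 × 63^4 ≡ 27 × 58 × 49 (mod 71): 27 × 58 = 1566 ≡ 4; 4 × 49 = 196 ≡ 54. So (-8)^28 ≡ 54 (mod 71).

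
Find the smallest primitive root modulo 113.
p - 1 = 112 has prime divisors 2, 7. h is a primitive root mod 113 iff h^(112/q) ≢ 1 (mod 113) for each such q.
h = 2: 2^56 ≡ 1, 2^16 ≡ 109 (mod 113); 2^56 ≡ 1, so not a primitive root.
h = 3: 3^56 ≡ 112, 3^16 ≡ 49 (mod 113); none is 1, so 3 has order 112 and is a primitive root.
The smallest primitive root mod 113 is g = 3.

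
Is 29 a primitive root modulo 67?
No

To verify, check if 29^(66/q) ≢ 1 (mod 67) for each prime divisor q of 66
Divisors of 66 = 66: [1, 2, 3, 6, 11, 22, 33, 66]
  29^(66/11) = 29^6 ≡ 1 (mod 67)
  29^(66/2) = 29^33 ≡ 1 (mod 67)
  29^(66/3) = 29^22 ≡ 29 (mod 67)
Conclusion: 29 is not a primitive root modulo 67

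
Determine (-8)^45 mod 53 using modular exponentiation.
Using repeated squaring. (-8) ≡ 45 (mod 53). 45 = 32 + 8 + 4 + 1 (binary 101101). Repeated squaring mod 53: 45^1 ≡ 45; 45^2 ≡ 45² = 2025 ≡ 11; 45^4 ≡ 11² = 121 ≡ 15; 45^8 ≡ 15² = 225 ≡ 13; 45^16 ≡ 13² = 169 ≡ 10; 45^32 ≡ 10² = 100 ≡ 47. Multiply: (-8)^45 ≡ 45^32 × 45^8 × 45^4 × 45^1 ≡ 47 × 13 × 15 × 45 (mod 53): 47 × 13 = 611 ≡ 28; 28 × 15 = 420 ≡ 49; 49 × 45 = 2205 ≡ 32. So (-8)^45 ≡ 32 (mod 53).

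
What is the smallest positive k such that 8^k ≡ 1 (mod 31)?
Powers of 8 mod 31: 8^1≡8, 8^2≡2, 8^3≡16, 8^4≡4, 8^5≡1. Order = 5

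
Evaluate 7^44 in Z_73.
Using repeated squaring. 44 = 32 + 8 + 4 (binary 101100). Repeated squaring mod 73: 7^1 ≡ 7; 7^2 ≡ 7² = 49 ≡ 49; 7^4 ≡ 49² = 2401 ≡ 65; 7^8 ≡ 65² = 4225 ≡ 64; 7^16 ≡ 64² = 4096 ≡ 8; 7^32 ≡ 8² = 64 ≡ 64. Multiply: 7^44 = 7^32 × 7^8 × 7^4 ≡ 64 × 64 × 65 (mod 73): 64 × 64 = 4096 ≡ 8; 8 × 65 = 520 ≡ 9. So 7^44 ≡ 9 (mod 73).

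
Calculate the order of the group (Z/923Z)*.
840

Prime factorization: 923 = 13 × 71
Using the formula φ(n) = n × Π(1 - 1/p) for each prime factor p:
φ(923) = 923 × (1 - 1/13) × (1 - 1/71)
φ(923) = 840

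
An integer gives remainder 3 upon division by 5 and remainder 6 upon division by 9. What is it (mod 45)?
M = 5 × 9 = 45. M₁ = 9, y₁ ≡ 4 (mod 5). M₂ = 5, y₂ ≡ 2 (mod 9). t = 3×9×4 + 6×5×2 ≡ 33 (mod 45). The smallest positive such number is 33.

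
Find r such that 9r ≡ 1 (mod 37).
9^(-1) ≡ 33 (mod 37). Verification: 9 × 33 = 297 ≡ 1 (mod 37)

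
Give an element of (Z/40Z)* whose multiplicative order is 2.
21 has order 2 mod 40 since 21^{2} ≡ 1 (mod 40) and no smaller power works.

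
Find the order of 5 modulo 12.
Powers of 5 mod 12: 5^1≡5, 5^2≡1. Order = 2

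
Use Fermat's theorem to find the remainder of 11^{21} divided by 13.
8

By Fermat's Little Theorem, a^(p-1) ≡ 1 (mod p) for prime p and gcd(a, p) = 1
Here p = 13, so 11^12 ≡ 1 (mod 13)
We can reduce the exponent: 21 mod 12 = 9
So 11^21 ≡ 11^9 (mod 13)
Computing: 11^9 mod 13 = 8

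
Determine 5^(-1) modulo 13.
5^(-1) ≡ 8 (mod 13). Verification: 5 × 8 = 40 ≡ 1 (mod 13)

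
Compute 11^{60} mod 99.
55

Using successive squaring:
Binary expansion of 60: 111100
Powers of 11 mod 99 (each is the square of the previous):
  11^1 ≡ 11 (mod 99)
  11^2 ≡ 11² = 121 ≡ 22 (mod 99)
  11^4 ≡ 22² = 484 ≡ 88 (mod 99)
  11^8 ≡ 88² = 7744 ≡ 22 (mod 99)
  11^16 ≡ 22² = 484 ≡ 88 (mod 99)
  11^32 ≡ 88² = 7744 ≡ 22 (mod 99)
60 = 32 + 16 + 8 + 4, so 11^60 = 11^32 × 11^16 × 11^8 × 11^4 ≡ 22 × 88 × 22 × 88 (mod 99)
Multiplying step by step:
  22 × 88 = 1936 ≡ 55 (mod 99)
  55 × 22 = 1210 ≡ 22 (mod 99)
  22 × 88 = 1936 ≡ 55 (mod 99)
Result: 11^60 ≡ 55 (mod 99)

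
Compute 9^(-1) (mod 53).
9^(-1) ≡ 6 (mod 53). Verification: 9 × 6 = 54 ≡ 1 (mod 53)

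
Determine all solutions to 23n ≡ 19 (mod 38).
19

Since gcd(23, 38) = 1 divides 19, a solution exists.
Multiply both sides by the inverse of 23 mod 38:
  23^(-1) mod 38 = 5
  x ≡ 5 × 19 ≡ 95 ≡ 19 (mod 38)
Verification: 23 × 19 = 437 = 11 × 38 + 19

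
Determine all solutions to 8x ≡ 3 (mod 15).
6

Since gcd(8, 15) = 1 divides 3, a solution exists.
Multiply both sides by the inverse of 8 mod 15:
  8^(-1) mod 15 = 2
  x ≡ 2 × 3 ≡ 6 ≡ 6 (mod 15)
Verification: 8 × 6 = 48 = 3 × 15 + 3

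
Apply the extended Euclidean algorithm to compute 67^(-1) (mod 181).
Extended GCD: 67(-27) + 181(10) = 1. So 67^(-1) ≡ 154 ≡ 154 (mod 181). Verify: 67 × 154 = 10318 ≡ 1 (mod 181)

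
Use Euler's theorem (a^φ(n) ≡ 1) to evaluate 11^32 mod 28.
By Euler: 11^{12} ≡ 1 (mod 28) since gcd(11, 28) = 1. 32 = 2×12 + 8. So 11^{32} ≡ 11^{8} ≡ 9 (mod 28)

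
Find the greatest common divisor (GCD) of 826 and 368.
2

Using the Euclidean algorithm:
826 = 2 × 368 + 90
368 = 4 × 90 + 8
90 = 11 × 8 + 2
8 = 4 × 2 + 0

GCD(826, 368) = 2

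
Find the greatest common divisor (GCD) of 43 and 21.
1

Using the Euclidean algorithm:
43 = 2 × 21 + 1
21 = 21 × 1 + 0

GCD(43, 21) = 1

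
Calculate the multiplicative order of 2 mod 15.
Powers of 2 mod 15: 2^1≡2, 2^2≡4, 2^3≡8, 2^4≡1. Order = 4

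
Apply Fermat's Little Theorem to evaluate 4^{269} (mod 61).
46

By Fermat's Little Theorem, a^(p-1) ≡ 1 (mod p) for prime p and gcd(a, p) = 1
Here p = 61, so 4^60 ≡ 1 (mod 61)
We can reduce the exponent: 269 mod 60 = 29
So 4^269 ≡ 4^29 (mod 61)
Computing: 4^29 mod 61 = 46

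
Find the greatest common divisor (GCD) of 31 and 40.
1

Using the Euclidean algorithm:
31 = 0 × 40 + 31
40 = 1 × 31 + 9
31 = 3 × 9 + 4
9 = 2 × 4 + 1
4 = 4 × 1 + 0

GCD(31, 40) = 1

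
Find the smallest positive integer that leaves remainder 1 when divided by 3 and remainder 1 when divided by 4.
M = 3 × 4 = 12. M₁ = 4, y₁ ≡ 1 (mod 3). M₂ = 3, y₂ ≡ 3 (mod 4). r = 1×4×1 + 1×3×3 ≡ 1 (mod 12). The smallest positive such number is 1.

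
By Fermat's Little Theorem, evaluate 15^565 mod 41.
By Fermat: 15^{40} ≡ 1 (mod 41). 565 ≡ 5 (mod 40). So 15^{565} ≡ 15^{5} ≡ 14 (mod 41)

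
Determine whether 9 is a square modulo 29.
By Euler's criterion: 9^{14} ≡ 1 (mod 29). Since this equals 1, 9 is a QR.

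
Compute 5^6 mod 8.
6 = 4 + 2 (binary 110). Repeated squaring mod 8: 5^1 ≡ 5; 5^2 ≡ 5² = 25 ≡ 1; 5^4 ≡ 1² = 1 ≡ 1. Multiply: 5^6 = 5^4 × 5^2 ≡ 1 × 1 (mod 8): 1 × 1 = 1 ≡ 1. So 5^6 ≡ 1 (mod 8).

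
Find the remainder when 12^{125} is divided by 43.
By Fermat: 12^{42} ≡ 1 (mod 43). 125 = 2×42 + 41. So 12^{125} ≡ 12^{41} ≡ 18 (mod 43)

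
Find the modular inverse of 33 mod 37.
33^(-1) ≡ 9 (mod 37). Verification: 33 × 9 = 297 ≡ 1 (mod 37)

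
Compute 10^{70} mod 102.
94

Using successive squaring:
Binary expansion of 70: 1000110
Powers of 10 mod 102 (each is the square of the previous):
  10^1 ≡ 10 (mod 102)
  10^2 ≡ 10² = 100 ≡ 100 (mod 102)
  10^4 ≡ 100² = 10000 ≡ 4 (mod 102)
  10^8 ≡ 4² = 16 ≡ 16 (mod 102)
  10^16 ≡ 16² = 256 ≡ 52 (mod 102)
  10^32 ≡ 52² = 2704 ≡ 52 (mod 102)
  10^64 ≡ 52² = 2704 ≡ 52 (mod 102)
70 = 64 + 4 + 2, so 10^70 = 10^64 × 10^4 × 10^2 ≡ 52 × 4 × 100 (mod 102)
Multiplying step by step:
  52 × 4 = 208 ≡ 4 (mod 102)
  4 × 100 = 400 ≡ 94 (mod 102)
Result: 10^70 ≡ 94 (mod 102)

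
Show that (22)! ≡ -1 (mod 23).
(22)! mod 23 = 22. Since this equals -1 (mod 23), Wilson confirms 23 is prime.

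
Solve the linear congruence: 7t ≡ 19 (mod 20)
17

Since gcd(7, 20) = 1 divides 19, a solution exists.
Multiply both sides by the inverse of 7 mod 20:
  7^(-1) mod 20 = 3
  x ≡ 3 × 19 ≡ 57 ≡ 17 (mod 20)
Verification: 7 × 17 = 119 = 5 × 20 + 19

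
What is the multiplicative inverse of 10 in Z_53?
16

Using Extended Euclidean Algorithm:
gcd(10, 53) = 1
Bezout coefficients: 10 × 16 + 53 × -3 = 1
So 10 × 16 ≡ 1 (mod 53)
The inverse is 16 mod 53 = 16
Verification: 10 × 16 = 160 = 3 × 53 + 1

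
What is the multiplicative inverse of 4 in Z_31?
8

Using Extended Euclidean Algorithm:
gcd(4, 31) = 1
Bezout coefficients: 4 × 8 + 31 × -1 = 1
So 4 × 8 ≡ 1 (mod 31)
The inverse is 8 mod 31 = 8
Verification: 4 × 8 = 32 = 1 × 31 + 1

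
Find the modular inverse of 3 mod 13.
3^(-1) ≡ 9 (mod 13). Verification: 3 × 9 = 27 ≡ 1 (mod 13)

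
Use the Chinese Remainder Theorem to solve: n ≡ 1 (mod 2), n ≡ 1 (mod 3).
M = 2 × 3 = 6. M₁ = 3, y₁ ≡ 1 (mod 2). M₂ = 2, y₂ ≡ 2 (mod 3). n = 1×3×1 + 1×2×2 ≡ 1 (mod 6)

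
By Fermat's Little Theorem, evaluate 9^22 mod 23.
By Fermat's Little Theorem, 9^{22} ≡ 1 (mod 23) since 23 is prime and gcd(9, 23) = 1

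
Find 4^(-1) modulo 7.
2

Using Extended Euclidean Algorithm:
gcd(4, 7) = 1
Bezout coefficients: 4 × 2 + 7 × -1 = 1
So 4 × 2 ≡ 1 (mod 7)
The inverse is 2 mod 7 = 2
Verification: 4 × 2 = 8 = 1 × 7 + 1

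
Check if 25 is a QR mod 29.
By Euler's criterion: 25^{14} ≡ 1 (mod 29). Since this equals 1, 25 is a QR.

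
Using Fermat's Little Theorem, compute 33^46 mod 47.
By Fermat's Little Theorem, 33^{46} ≡ 1 (mod 47) since 47 is prime and gcd(33, 47) = 1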